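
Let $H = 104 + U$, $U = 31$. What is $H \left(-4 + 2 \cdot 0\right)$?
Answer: $-540$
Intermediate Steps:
$H = 135$ ($H = 104 + 31 = 135$)
$H \left(-4 + 2 \cdot 0\right) = 135 \left(-4 + 2 \cdot 0\right) = 135 \left(-4 + 0\right) = 135 \left(-4\right) = -540$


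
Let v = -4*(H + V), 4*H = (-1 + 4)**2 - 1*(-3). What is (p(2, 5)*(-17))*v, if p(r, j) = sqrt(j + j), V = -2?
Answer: 68*sqrt(10) ≈ 215.03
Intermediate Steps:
H = 3 (H = ((-1 + 4)**2 - 1*(-3))/4 = (3**2 + 3)/4 = (9 + 3)/4 = (1/4)*12 = 3)
p(r, j) = sqrt(2)*sqrt(j) (p(r, j) = sqrt(2*j) = sqrt(2)*sqrt(j))
v = -4 (v = -4*(3 - 2) = -4*1 = -4)
(p(2, 5)*(-17))*v = ((sqrt(2)*sqrt(5))*(-17))*(-4) = (sqrt(10)*(-17))*(-4) = -17*sqrt(10)*(-4) = 68*sqrt(10)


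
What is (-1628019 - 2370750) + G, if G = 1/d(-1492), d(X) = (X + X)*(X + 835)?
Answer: -7839538639271/1960488 ≈ -3.9988e+6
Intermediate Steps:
d(X) = 2*X*(835 + X) (d(X) = (2*X)*(835 + X) = 2*X*(835 + X))
G = 1/1960488 (G = 1/(2*(-1492)*(835 - 1492)) = 1/(2*(-1492)*(-657)) = 1/1960488 ≈ 5.1008e-7)
(-1628019 - 2370750) + G = (-1628019 - 2370750) + 1/1960488 = -3998769 + 1/1960488 = -7839538639271/1960488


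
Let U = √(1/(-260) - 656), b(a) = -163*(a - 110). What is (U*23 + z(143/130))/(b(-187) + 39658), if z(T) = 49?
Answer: 49/88069 + 23*I*√11086465/11448970 ≈ 0.00055638 + 0.006689*I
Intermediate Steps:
b(a) = 17930 - 163*a (b(a) = -163*(-110 + a) = 17930 - 163*a)
U = I*√11086465/130 (U = √(-1/260 - 656) = √(-170561/260) = I*√11086465/130 ≈ 25.613*I)
(U*23 + z(143/130))/(b(-187) + 39658) = ((I*√11086465/130)*23 + 49)/((17930 - 163*(-187)) + 39658) = (23*I*√11086465/130 + 49)/((17930 + 30481) + 39658) = (49 + 23*I*√11086465/130)/(48411 + 39658) = (49 + 23*I*√11086465/130)/88069 = (49 + 23*I*√11086465/130)*(1/88069) = 49/88069 + 23*I*√11086465/11448970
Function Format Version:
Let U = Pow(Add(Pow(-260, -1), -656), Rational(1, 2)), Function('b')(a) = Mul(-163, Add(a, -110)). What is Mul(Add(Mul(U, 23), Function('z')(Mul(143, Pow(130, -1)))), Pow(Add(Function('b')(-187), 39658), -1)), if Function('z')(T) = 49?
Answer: Add(Rational(49, 88069), Mul(Rational(23, 11448970), I, Pow(11086465, Rational(1, 2)))) ≈ Add(0.00055638, Mul(0.0066890, I))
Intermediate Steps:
Function('b')(a) = Add(17930, Mul(-163, a)) (Function('b')(a) = Mul(-163, Add(-110, a)) = Add(17930, Mul(-163, a)))
U = Mul(Rational(1, 130), I, Pow(11086465, Rational(1, 2))) (U = Pow(Add(Rational(-1, 260), -656), Rational(1, 2)) = Pow(Rational(-170561, 260), Rational(1, 2)) = Mul(Rational(1, 130), I, Pow(11086465, Rational(1, 2))) ≈ Mul(25.613, I))
Mul(Add(Mul(U, 23), Function('z')(Mul(143, Pow(130, -1)))), Pow(Add(Function('b')(-187), 39658), -1)) = Mul(Add(Mul(Mul(Rational(1, 130), I, Pow(11086465, Rational(1, 2))), 23), 49), Pow(Add(Add(17930, Mul(-163, -187)), 39658), -1)) = Mul(Add(Mul(Rational(23, 130), I, Pow(11086465, Rational(1, 2))), 49), Pow(Add(Add(17930, 30481), 39658), -1)) = Mul(Add(49, Mul(Rational(23, 130), I, Pow(11086465, Rational(1, 2)))), Pow(Add(48411, 39658), -1)) = Mul(Add(49, Mul(Rational(23, 130), I, Pow(11086465, Rational(1, 2)))), Pow(88069, -1)) = Mul(Add(49, Mul(Rational(23, 130), I, Pow(11086465, Rational(1, 2)))), Rational(1, 88069)) = Add(Rational(49, 88069), Mul(Rational(23, 11448970), I, Pow(11086465, Rational(1, 2))))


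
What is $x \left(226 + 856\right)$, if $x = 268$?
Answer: $289976$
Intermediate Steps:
$x \left(226 + 856\right) = 268 \left(226 + 856\right) = 268 \cdot 1082 = 289976$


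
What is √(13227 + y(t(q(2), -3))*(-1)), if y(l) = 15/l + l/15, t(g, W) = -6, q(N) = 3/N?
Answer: √1322990/10 ≈ 115.02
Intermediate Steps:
y(l) = 15/l + l/15 (y(l) = 15/l + l*(1/15) = 15/l + l/15)
√(13227 + y(t(q(2), -3))*(-1)) = √(13227 + (15/(-6) + (1/15)*(-6))*(-1)) = √(13227 + (15*(-⅙) - ⅖)*(-1)) = √(13227 + (-5/2 - ⅖)*(-1)) = √(13227 - 29/10*(-1)) = √(13227 + 29/10) = √(132299/10) = √1322990/10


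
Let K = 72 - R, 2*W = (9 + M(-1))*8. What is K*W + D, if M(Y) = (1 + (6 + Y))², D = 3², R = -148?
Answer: 39609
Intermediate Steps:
D = 9
M(Y) = (7 + Y)²
W = 180 (W = ((9 + (7 - 1)²)*8)/2 = ((9 + 6²)*8)/2 = ((9 + 36)*8)/2 = (45*8)/2 = (½)*360 = 180)
K = 220 (K = 72 - 1*(-148) = 72 + 148 = 220)
K*W + D = 220*180 + 9 = 39600 + 9 = 39609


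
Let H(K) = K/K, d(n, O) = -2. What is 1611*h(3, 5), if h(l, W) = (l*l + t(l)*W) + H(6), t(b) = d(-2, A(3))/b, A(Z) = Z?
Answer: 10740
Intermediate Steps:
H(K) = 1
t(b) = -2/b
h(l, W) = 1 + l² - 2*W/l (h(l, W) = (l*l + (-2/l)*W) + 1 = (l² - 2*W/l) + 1 = 1 + l² - 2*W/l)
1611*h(3, 5) = 1611*((3 + 3³ - 2*5)/3) = 1611*((3 + 27 - 10)/3) = 1611*((⅓)*20) = 1611*(20/3) = 10740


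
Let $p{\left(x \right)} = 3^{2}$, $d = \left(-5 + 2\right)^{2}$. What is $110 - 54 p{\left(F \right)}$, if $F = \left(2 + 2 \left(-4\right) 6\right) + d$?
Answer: $-376$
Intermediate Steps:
$d = 9$ ($d = \left(-3\right)^{2} = 9$)
$F = -37$ ($F = \left(2 + 2 \left(-4\right) 6\right) + 9 = \left(2 - 48\right) + 9 = -46 + 9 = -37$)
$p{\left(x \right)} = 9$
$110 - 54 p{\left(F \right)} = 110 - 486 = -376$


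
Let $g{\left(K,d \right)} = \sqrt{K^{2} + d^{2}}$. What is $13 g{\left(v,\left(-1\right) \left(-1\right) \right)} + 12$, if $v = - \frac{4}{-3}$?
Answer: $\frac{101}{3} \approx 33.667$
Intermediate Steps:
$v = \frac{4}{3}$ ($v = \left(-4\right) \left(- \frac{1}{3}\right) = \frac{4}{3} \approx 1.3333$)
$13 g{\left(v,\left(-1\right) \left(-1\right) \right)} + 12 = 13 \sqrt{\left(\frac{4}{3}\right)^{2} + \left(\left(-1\right) \left(-1\right)\right)^{2}} + 12 = 13 \sqrt{\frac{16}{9} + 1^{2}} + 12 = 13 \sqrt{\frac{16}{9} + 1} + 12 = 13 \sqrt{\frac{25}{9}} + 12 = 13 \cdot \frac{5}{3} + 12 = \frac{65}{3} + 12 = \frac{101}{3}$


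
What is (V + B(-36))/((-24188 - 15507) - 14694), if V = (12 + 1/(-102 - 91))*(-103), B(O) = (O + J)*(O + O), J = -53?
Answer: -998299/10497077 ≈ -0.095103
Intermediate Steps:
B(O) = 2*O*(-53 + O) (B(O) = (O - 53)*(O + O) = (-53 + O)*(2*O) = 2*O*(-53 + O))
V = -238445/193 (V = (12 + 1/(-193))*(-103) = (12 - 1/193)*(-103) = (2315/193)*(-103) = -238445/193 ≈ -1235.5)
(V + B(-36))/((-24188 - 15507) - 14694) = (-238445/193 + 2*(-36)*(-53 - 36))/((-24188 - 15507) - 14694) = (-238445/193 + 2*(-36)*(-89))/(-39695 - 14694) = (-238445/193 + 6408)/(-54389) = (998299/193)*(-1/54389) = -998299/10497077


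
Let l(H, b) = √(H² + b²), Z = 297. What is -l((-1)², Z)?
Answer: -√88210 ≈ -297.00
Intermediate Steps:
-l((-1)², Z) = -√(((-1)²)² + 297²) = -√(1² + 88209) = -√(1 + 88209) = -√88210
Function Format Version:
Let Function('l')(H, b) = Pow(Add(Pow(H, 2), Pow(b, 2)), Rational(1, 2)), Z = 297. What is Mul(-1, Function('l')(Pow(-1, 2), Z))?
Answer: Mul(-1, Pow(88210, Rational(1, 2))) ≈ -297.00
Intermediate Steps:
Mul(-1, Function('l')(Pow(-1, 2), Z)) = Mul(-1, Pow(Add(Pow(Pow(-1, 2), 2), Pow(297, 2)), Rational(1, 2))) = Mul(-1, Pow(Add(Pow(1, 2), 88209), Rational(1, 2))) = Mul(-1, Pow(Add(1, 88209), Rational(1, 2))) = Mul(-1, Pow(88210, Rational(1, 2)))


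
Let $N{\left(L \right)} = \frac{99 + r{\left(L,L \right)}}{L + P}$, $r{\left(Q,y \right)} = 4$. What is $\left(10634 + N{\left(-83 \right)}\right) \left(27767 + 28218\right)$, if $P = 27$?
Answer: $\frac{33333524985}{56} \approx 5.9524 \cdot 10^{8}$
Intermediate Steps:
$N{\left(L \right)} = \frac{103}{27 + L}$ ($N{\left(L \right)} = \frac{99 + 4}{L + 27} = \frac{103}{27 + L}$)
$\left(10634 + N{\left(-83 \right)}\right) \left(27767 + 28218\right) = \left(10634 + \frac{103}{27 - 83}\right) \left(27767 + 28218\right) = \left(10634 + \frac{103}{-56}\right) 55985 = \left(10634 + 103 \left(- \frac{1}{56}\right)\right) 55985 = \left(10634 - \frac{103}{56}\right) 55985 = \frac{595401}{56} \cdot 55985 = \frac{33333524985}{56}$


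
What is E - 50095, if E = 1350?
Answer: -48745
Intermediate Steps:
E - 50095 = 1350 - 50095 = -48745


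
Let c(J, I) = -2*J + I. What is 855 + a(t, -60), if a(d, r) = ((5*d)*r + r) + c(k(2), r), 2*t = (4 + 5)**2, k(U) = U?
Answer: -11419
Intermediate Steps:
t = 81/2 (t = (4 + 5)**2/2 = (1/2)*9**2 = (1/2)*81 = 81/2 ≈ 40.500)
c(J, I) = I - 2*J
a(d, r) = -4 + 2*r + 5*d*r (a(d, r) = ((5*d)*r + r) + (r - 2*2) = (5*d*r + r) + (r - 4) = (r + 5*d*r) + (-4 + r) = -4 + 2*r + 5*d*r)
855 + a(t, -60) = 855 + (-4 + 2*(-60) + 5*(81/2)*(-60)) = 855 + (-4 - 120 - 12150) = 855 - 12274 = -11419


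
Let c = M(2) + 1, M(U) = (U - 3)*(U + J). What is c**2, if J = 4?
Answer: 25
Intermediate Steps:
M(U) = (-3 + U)*(4 + U) (M(U) = (U - 3)*(U + 4) = (-3 + U)*(4 + U))
c = -5 (c = (-12 + 2 + 2**2) + 1 = (-12 + 2 + 4) + 1 = -6 + 1 = -5)
c**2 = (-5)**2 = 25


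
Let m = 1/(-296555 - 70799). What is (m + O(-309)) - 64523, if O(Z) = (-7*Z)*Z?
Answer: -269230073061/367354 ≈ -7.3289e+5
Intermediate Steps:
O(Z) = -7*Z**2
m = -1/367354 (m = 1/(-367354) = -1/367354 ≈ -2.7222e-6)
(m + O(-309)) - 64523 = (-1/367354 - 7*(-309)**2) - 64523 = (-1/367354 - 7*95481) - 64523 = (-1/367354 - 668367) - 64523 = -245527290919/367354 - 64523 = -269230073061/367354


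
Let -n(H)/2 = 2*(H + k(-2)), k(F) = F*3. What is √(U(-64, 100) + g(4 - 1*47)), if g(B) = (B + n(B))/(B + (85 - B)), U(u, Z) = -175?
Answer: I*√4330/5 ≈ 13.161*I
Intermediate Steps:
k(F) = 3*F
n(H) = 24 - 4*H (n(H) = -4*(H + 3*(-2)) = -4*(H - 6) = -4*(-6 + H) = -2*(-12 + 2*H) = 24 - 4*H)
g(B) = 24/85 - 3*B/85 (g(B) = (B + (24 - 4*B))/(B + (85 - B)) = (24 - 3*B)/85 = (24 - 3*B)*(1/85) = 24/85 - 3*B/85)
√(U(-64, 100) + g(4 - 1*47)) = √(-175 + (24/85 - 3*(4 - 1*47)/85)) = √(-175 + (24/85 - 3*(4 - 47)/85)) = √(-175 + (24/85 - 3/85*(-43))) = √(-175 + (24/85 + 129/85)) = √(-175 + 9/5) = √(-866/5) = I*√4330/5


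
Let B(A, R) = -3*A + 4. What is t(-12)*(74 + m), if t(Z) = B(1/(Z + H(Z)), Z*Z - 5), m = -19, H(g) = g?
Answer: 1815/8 ≈ 226.88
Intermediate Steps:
B(A, R) = 4 - 3*A
t(Z) = 4 - 3/(2*Z) (t(Z) = 4 - 3/(Z + Z) = 4 - 3*1/(2*Z) = 4 - 3/(2*Z))
t(-12)*(74 + m) = (4 - 3/2/(-12))*(74 - 19) = (4 - 3/2*(-1/12))*55 = (4 + ⅛)*55 = (33/8)*55 = 1815/8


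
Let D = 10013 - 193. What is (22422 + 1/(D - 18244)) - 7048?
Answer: 129510575/8424 ≈ 15374.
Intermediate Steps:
D = 9820
(22422 + 1/(D - 18244)) - 7048 = (22422 + 1/(9820 - 18244)) - 7048 = (22422 + 1/(-8424)) - 7048 = (22422 - 1/8424) - 7048 = 188882927/8424 - 7048 = 129510575/8424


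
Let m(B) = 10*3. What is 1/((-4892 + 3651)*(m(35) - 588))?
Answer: 1/692478 ≈ 1.4441e-6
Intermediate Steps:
m(B) = 30
1/((-4892 + 3651)*(m(35) - 588)) = 1/((-4892 + 3651)*(30 - 588)) = 1/(-1241*(-558)) = 1/692478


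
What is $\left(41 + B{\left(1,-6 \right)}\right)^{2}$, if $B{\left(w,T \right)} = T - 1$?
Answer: $1156$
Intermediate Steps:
$B{\left(w,T \right)} = -1 + T$ ($B{\left(w,T \right)} = T - 1 = -1 + T$)
$\left(41 + B{\left(1,-6 \right)}\right)^{2} = \left(41 - 7\right)^{2} = 34^{2} = 1156$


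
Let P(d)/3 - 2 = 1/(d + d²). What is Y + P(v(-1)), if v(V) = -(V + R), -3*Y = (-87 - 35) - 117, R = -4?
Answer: 2573/30 ≈ 85.767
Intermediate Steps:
Y = 239/3 (Y = -((-87 - 35) - 117)/3 = -(-122 - 117)/3 = -⅓*(-239) = 239/3 ≈ 79.667)
v(V) = 4 - V (v(V) = -(V - 4) = -(-4 + V) = 4 - V)
P(d) = 6 + 3/(d + d²)
Y + P(v(-1)) = 239/3 + 3*(1 + 2*(4 - 1*(-1)) + 2*(4 - 1*(-1))²)/((4 - 1*(-1))*(1 + (4 - 1*(-1)))) = 239/3 + 3*(1 + 2*(4 + 1) + 2*(4 + 1)²)/((4 + 1)*(1 + (4 + 1))) = 239/3 + 3*(1 + 2*5 + 2*5²)/(5*(1 + 5)) = 239/3 + 3*(⅕)*(1 + 10 + 2*25)/6 = 239/3 + 3*(⅕)*(⅙)*(1 + 10 + 50) = 239/3 + 3*(⅕)*(⅙)*61 = 239/3 + 61/10 = 2573/30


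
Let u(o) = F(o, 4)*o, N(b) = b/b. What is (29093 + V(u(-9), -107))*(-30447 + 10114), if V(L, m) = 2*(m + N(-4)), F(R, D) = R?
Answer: -587237373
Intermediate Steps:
N(b) = 1
u(o) = o² (u(o) = o*o = o²)
V(L, m) = 2 + 2*m (V(L, m) = 2*(m + 1) = 2*(1 + m) = 2 + 2*m)
(29093 + V(u(-9), -107))*(-30447 + 10114) = (29093 + (2 + 2*(-107)))*(-30447 + 10114) = (29093 + (2 - 214))*(-20333) = (29093 - 212)*(-20333) = 28881*(-20333) = -587237373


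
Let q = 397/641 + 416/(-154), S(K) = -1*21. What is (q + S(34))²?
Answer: 1297904233536/2436113449 ≈ 532.78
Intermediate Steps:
S(K) = -21
q = -102759/49357 (q = 397*(1/641) + 416*(-1/154) = 397/641 - 208/77 = -102759/49357 ≈ -2.0820)
(q + S(34))² = (-102759/49357 - 21)² = (-1139256/49357)² = 1297904233536/2436113449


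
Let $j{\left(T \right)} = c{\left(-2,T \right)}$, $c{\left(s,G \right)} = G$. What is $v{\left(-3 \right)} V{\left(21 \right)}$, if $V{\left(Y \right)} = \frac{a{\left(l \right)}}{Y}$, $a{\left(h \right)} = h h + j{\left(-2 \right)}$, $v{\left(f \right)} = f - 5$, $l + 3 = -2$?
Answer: $- \frac{184}{21} \approx -8.7619$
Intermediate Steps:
$j{\left(T \right)} = T$
$l = -5$ ($l = -3 - 2 = -5$)
$v{\left(f \right)} = -5 + f$ ($v{\left(f \right)} = f - 5 = -5 + f$)
$a{\left(h \right)} = -2 + h^{2}$ ($a{\left(h \right)} = h h - 2 = h^{2} - 2 = -2 + h^{2}$)
$V{\left(Y \right)} = \frac{23}{Y}$ ($V{\left(Y \right)} = \frac{-2 + \left(-5\right)^{2}}{Y} = \frac{-2 + 25}{Y} = \frac{23}{Y}$)
$v{\left(-3 \right)} V{\left(21 \right)} = \left(-5 - 3\right) \frac{23}{21} = - 8 \cdot 23 \cdot \frac{1}{21} = \left(-8\right) \frac{23}{21} = - \frac{184}{21}$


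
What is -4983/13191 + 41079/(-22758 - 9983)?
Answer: -235007164/143962177 ≈ -1.6324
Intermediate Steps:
-4983/13191 + 41079/(-22758 - 9983) = -4983*1/13191 + 41079/(-32741) = -1661/4397 + 41079*(-1/32741) = -1661/4397 - 41079/32741 = -235007164/143962177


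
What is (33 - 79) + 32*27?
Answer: 818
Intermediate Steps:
(33 - 79) + 32*27 = -46 + 864 = 818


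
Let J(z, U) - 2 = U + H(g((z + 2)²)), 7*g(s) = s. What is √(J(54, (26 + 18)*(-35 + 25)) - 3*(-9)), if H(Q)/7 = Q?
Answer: 5*√109 ≈ 52.202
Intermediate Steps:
g(s) = s/7
H(Q) = 7*Q
J(z, U) = 2 + U + (2 + z)² (J(z, U) = 2 + (U + 7*((z + 2)²/7)) = 2 + (U + 7*((2 + z)²/7)) = 2 + (U + (2 + z)²) = 2 + U + (2 + z)²)
√(J(54, (26 + 18)*(-35 + 25)) - 3*(-9)) = √((2 + (26 + 18)*(-35 + 25) + (2 + 54)²) - 3*(-9)) = √((2 + 44*(-10) + 56²) + 27) = √((2 - 440 + 3136) + 27) = √(2698 + 27) = √2725 = 5*√109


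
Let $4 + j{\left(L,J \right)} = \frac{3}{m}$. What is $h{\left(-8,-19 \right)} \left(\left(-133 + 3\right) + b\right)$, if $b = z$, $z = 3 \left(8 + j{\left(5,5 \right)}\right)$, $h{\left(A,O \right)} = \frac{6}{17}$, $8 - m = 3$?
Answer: $- \frac{3486}{85} \approx -41.012$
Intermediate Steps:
$m = 5$ ($m = 8 - 3 = 5$)
$h{\left(A,O \right)} = \frac{6}{17}$ ($h{\left(A,O \right)} = 6 \cdot \frac{1}{17} = \frac{6}{17}$)
$j{\left(L,J \right)} = - \frac{17}{5}$ ($j{\left(L,J \right)} = -4 + \frac{3}{5} = - \frac{17}{5}$)
$z = \frac{69}{5}$ ($z = 3 \left(8 - \frac{17}{5}\right) = 3 \cdot \frac{23}{5} = \frac{69}{5} \approx 13.8$)
$b = \frac{69}{5} \approx 13.8$
$h{\left(-8,-19 \right)} \left(\left(-133 + 3\right) + b\right) = \frac{6 \left(\left(-133 + 3\right) + \frac{69}{5}\right)}{17} = \frac{6 \left(-130 + \frac{69}{5}\right)}{17} = \frac{6}{17} \left(- \frac{581}{5}\right) = - \frac{3486}{85}$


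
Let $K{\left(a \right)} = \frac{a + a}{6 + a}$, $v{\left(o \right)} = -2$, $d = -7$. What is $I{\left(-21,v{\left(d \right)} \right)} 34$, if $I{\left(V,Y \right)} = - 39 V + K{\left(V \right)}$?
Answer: $\frac{139706}{5} \approx 27941.0$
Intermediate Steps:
$K{\left(a \right)} = \frac{2 a}{6 + a}$
$I{\left(V,Y \right)} = - 39 V + \frac{2 V}{6 + V}$
$I{\left(-21,v{\left(d \right)} \right)} 34 = - \frac{21 \left(-232 - -819\right)}{6 - 21} \cdot 34 = - \frac{21 \left(-232 + 819\right)}{-15} \cdot 34 = \left(-21\right) \left(- \frac{1}{15}\right) 587 \cdot 34 = \frac{4109}{5} \cdot 34 = \frac{139706}{5}$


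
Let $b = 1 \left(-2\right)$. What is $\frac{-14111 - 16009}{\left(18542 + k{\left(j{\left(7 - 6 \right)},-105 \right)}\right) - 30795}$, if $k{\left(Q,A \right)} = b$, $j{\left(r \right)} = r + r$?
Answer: $\frac{2008}{817} \approx 2.4578$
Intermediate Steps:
$j{\left(r \right)} = 2 r$
$b = -2$
$k{\left(Q,A \right)} = -2$
$\frac{-14111 - 16009}{\left(18542 + k{\left(j{\left(7 - 6 \right)},-105 \right)}\right) - 30795} = \frac{-14111 - 16009}{\left(18542 - 2\right) - 30795} = - \frac{30120}{18540 - 30795} = - \frac{30120}{-12255} = \left(-30120\right) \left(- \frac{1}{12255}\right) = \frac{2008}{817}$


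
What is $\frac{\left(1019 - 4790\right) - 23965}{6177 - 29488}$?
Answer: $\frac{27736}{23311} \approx 1.1898$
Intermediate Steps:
$\frac{\left(1019 - 4790\right) - 23965}{6177 - 29488} = \frac{\left(1019 - 4790\right) - 23965}{-23311} = \left(-3771 - 23965\right) \left(- \frac{1}{23311}\right) = \left(-27736\right) \left(- \frac{1}{23311}\right) = \frac{27736}{23311}$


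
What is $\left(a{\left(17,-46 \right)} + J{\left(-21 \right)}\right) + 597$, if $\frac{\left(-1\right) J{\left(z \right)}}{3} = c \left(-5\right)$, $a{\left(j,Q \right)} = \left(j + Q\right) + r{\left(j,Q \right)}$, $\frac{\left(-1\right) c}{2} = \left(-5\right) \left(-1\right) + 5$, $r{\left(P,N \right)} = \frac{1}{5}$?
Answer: $\frac{1341}{5} \approx 268.2$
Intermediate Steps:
$r{\left(P,N \right)} = \frac{1}{5}$
$c = -20$ ($c = - 2 \left(\left(-5\right) \left(-1\right) + 5\right) = - 2 \left(5 + 5\right) = \left(-2\right) 10 = -20$)
$a{\left(j,Q \right)} = \frac{1}{5} + Q + j$ ($a{\left(j,Q \right)} = \left(j + Q\right) + \frac{1}{5} = \left(Q + j\right) + \frac{1}{5} = \frac{1}{5} + Q + j$)
$J{\left(z \right)} = -300$ ($J{\left(z \right)} = - 3 \left(\left(-20\right) \left(-5\right)\right) = \left(-3\right) 100 = -300$)
$\left(a{\left(17,-46 \right)} + J{\left(-21 \right)}\right) + 597 = \left(\left(\frac{1}{5} - 46 + 17\right) - 300\right) + 597 = \left(- \frac{144}{5} - 300\right) + 597 = - \frac{1644}{5} + 597 = \frac{1341}{5}$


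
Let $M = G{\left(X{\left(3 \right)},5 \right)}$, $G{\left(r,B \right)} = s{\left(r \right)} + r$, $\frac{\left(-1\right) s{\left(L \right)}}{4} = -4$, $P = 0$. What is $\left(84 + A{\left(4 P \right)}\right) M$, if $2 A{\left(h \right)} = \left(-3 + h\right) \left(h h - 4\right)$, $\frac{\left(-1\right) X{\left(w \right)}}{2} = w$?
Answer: $900$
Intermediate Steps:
$s{\left(L \right)} = 16$ ($s{\left(L \right)} = \left(-4\right) \left(-4\right) = 16$)
$X{\left(w \right)} = - 2 w$
$G{\left(r,B \right)} = 16 + r$
$M = 10$ ($M = 16 - 6 = 10$)
$A{\left(h \right)} = \frac{\left(-4 + h^{2}\right) \left(-3 + h\right)}{2}$ ($A{\left(h \right)} = \frac{\left(-3 + h\right) \left(h h - 4\right)}{2} = \frac{\left(-3 + h\right) \left(h^{2} - 4\right)}{2} = \frac{\left(-3 + h\right) \left(-4 + h^{2}\right)}{2} = \frac{\left(-4 + h^{2}\right) \left(-3 + h\right)}{2}$)
$\left(84 + A{\left(4 P \right)}\right) M = \left(84 + \left(6 + \frac{\left(4 \cdot 0\right)^{3}}{2} - 2 \cdot 4 \cdot 0 - \frac{3 \left(4 \cdot 0\right)^{2}}{2}\right)\right) 10 = \left(84 + \left(6 + \frac{0^{3}}{2} - 0 - \frac{3 \cdot 0^{2}}{2}\right)\right) 10 = \left(84 + \left(6 + \frac{1}{2} \cdot 0 + 0 - 0\right)\right) 10 = \left(84 + \left(6 + 0 + 0 + 0\right)\right) 10 = \left(84 + 6\right) 10 = 90 \cdot 10 = 900$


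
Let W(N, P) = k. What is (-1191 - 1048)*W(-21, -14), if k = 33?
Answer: -73887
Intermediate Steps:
W(N, P) = 33
(-1191 - 1048)*W(-21, -14) = (-1191 - 1048)*33 = -2239*33 = -73887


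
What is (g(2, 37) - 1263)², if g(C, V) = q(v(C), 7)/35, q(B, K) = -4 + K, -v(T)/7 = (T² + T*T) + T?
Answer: 1953816804/1225 ≈ 1.5950e+6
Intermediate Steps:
v(T) = -14*T² - 7*T (v(T) = -7*((T² + T*T) + T) = -7*((T² + T²) + T) = -7*(2*T² + T) = -7*(T + 2*T²) = -14*T² - 7*T)
g(C, V) = 3/35 (g(C, V) = (-4 + 7)/35 = 3*(1/35) = 3/35)
(g(2, 37) - 1263)² = (3/35 - 1263)² = (-44202/35)² = 1953816804/1225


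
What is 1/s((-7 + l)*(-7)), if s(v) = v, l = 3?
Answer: 1/28 ≈ 0.035714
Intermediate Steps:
1/s((-7 + l)*(-7)) = 1/((-7 + 3)*(-7)) = 1/(-4*(-7)) = 1/28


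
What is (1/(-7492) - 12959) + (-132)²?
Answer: 33451779/7492 ≈ 4465.0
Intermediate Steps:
(1/(-7492) - 12959) + (-132)² = (-1/7492 - 12959) + 17424 = -97088829/7492 + 17424 = 33451779/7492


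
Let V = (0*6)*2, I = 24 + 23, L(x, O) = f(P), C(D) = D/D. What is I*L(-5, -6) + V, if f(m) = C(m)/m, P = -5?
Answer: -47/5 ≈ -9.4000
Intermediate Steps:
C(D) = 1
f(m) = 1/m
L(x, O) = -⅕ (L(x, O) = 1/(-5) = -⅕)
I = 47
V = 0 (V = 0*2 = 0)
I*L(-5, -6) + V = 47*(-⅕) + 0 = -47/5 + 0 = -47/5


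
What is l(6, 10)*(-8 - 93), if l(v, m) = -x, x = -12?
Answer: -1212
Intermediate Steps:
l(v, m) = 12 (l(v, m) = -1*(-12) = 12)
l(6, 10)*(-8 - 93) = 12*(-8 - 93) = 12*(-101) = -1212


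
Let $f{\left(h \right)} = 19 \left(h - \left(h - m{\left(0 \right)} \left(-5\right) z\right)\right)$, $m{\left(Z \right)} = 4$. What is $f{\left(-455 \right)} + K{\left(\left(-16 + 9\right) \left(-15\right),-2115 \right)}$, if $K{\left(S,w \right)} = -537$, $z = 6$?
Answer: $-2817$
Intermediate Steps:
$f{\left(h \right)} = -2280$ ($f{\left(h \right)} = 19 \left(h - \left(h - 4 \left(-5\right) 6\right)\right) = 19 \left(h - \left(120 + h\right)\right) = 19 \left(-120\right) = -2280$)
$f{\left(-455 \right)} + K{\left(\left(-16 + 9\right) \left(-15\right),-2115 \right)} = -2280 - 537 = -2817$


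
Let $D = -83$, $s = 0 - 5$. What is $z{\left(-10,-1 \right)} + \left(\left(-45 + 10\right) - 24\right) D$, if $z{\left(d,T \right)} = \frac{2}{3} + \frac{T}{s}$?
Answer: $\frac{73468}{15} \approx 4897.9$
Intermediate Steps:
$s = -5$ ($s = 0 - 5 = -5$)
$z{\left(d,T \right)} = \frac{2}{3} - \frac{T}{5}$ ($z{\left(d,T \right)} = \frac{2}{3} + \frac{T}{-5} = 2 \cdot \frac{1}{3} + T \left(- \frac{1}{5}\right) = \frac{2}{3} - \frac{T}{5}$)
$z{\left(-10,-1 \right)} + \left(\left(-45 + 10\right) - 24\right) D = \left(\frac{2}{3} - - \frac{1}{5}\right) + \left(\left(-45 + 10\right) - 24\right) \left(-83\right) = \left(\frac{2}{3} + \frac{1}{5}\right) + \left(-35 - 24\right) \left(-83\right) = \frac{13}{15} - -4897 = \frac{13}{15} + 4897 = \frac{73468}{15}$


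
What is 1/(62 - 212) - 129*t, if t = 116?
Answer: -2244601/150 ≈ -14964.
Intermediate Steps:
1/(62 - 212) - 129*t = 1/(62 - 212) - 129*116 = 1/(-150) - 14964 = -1/150 - 14964 = -2244601/150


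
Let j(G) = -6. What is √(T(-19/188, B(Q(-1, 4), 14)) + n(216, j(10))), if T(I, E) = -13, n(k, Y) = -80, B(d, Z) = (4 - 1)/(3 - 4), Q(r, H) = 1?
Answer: I*√93 ≈ 9.6436*I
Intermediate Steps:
B(d, Z) = -3 (B(d, Z) = 3/(-1) = 3*(-1) = -3)
√(T(-19/188, B(Q(-1, 4), 14)) + n(216, j(10))) = √(-13 - 80) = √(-93) = I*√93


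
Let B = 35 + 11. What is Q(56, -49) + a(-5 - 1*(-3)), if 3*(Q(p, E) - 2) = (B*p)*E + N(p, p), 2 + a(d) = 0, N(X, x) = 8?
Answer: -42072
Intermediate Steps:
a(d) = -2 (a(d) = -2 + 0 = -2)
B = 46
Q(p, E) = 14/3 + 46*E*p/3 (Q(p, E) = 2 + ((46*p)*E + 8)/3 = 2 + (46*E*p + 8)/3 = 2 + (8 + 46*E*p)/3 = 2 + (8/3 + 46*E*p/3) = 14/3 + 46*E*p/3)
Q(56, -49) + a(-5 - 1*(-3)) = (14/3 + (46/3)*(-49)*56) - 2 = (14/3 - 126224/3) - 2 = -42070 - 2 = -42072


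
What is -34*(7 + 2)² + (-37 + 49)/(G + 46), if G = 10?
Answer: -38553/14 ≈ -2753.8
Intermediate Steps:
-34*(7 + 2)² + (-37 + 49)/(G + 46) = -34*(7 + 2)² + (-37 + 49)/(10 + 46) = -34*9² + 12/56 = -34*81 + 12*(1/56) = -2754 + 3/14 = -38553/14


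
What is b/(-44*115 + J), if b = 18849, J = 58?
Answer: -309/82 ≈ -3.7683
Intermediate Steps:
b/(-44*115 + J) = 18849/(-44*115 + 58) = 18849/(-5060 + 58) = 18849/(-5002) = 18849*(-1/5002) = -309/82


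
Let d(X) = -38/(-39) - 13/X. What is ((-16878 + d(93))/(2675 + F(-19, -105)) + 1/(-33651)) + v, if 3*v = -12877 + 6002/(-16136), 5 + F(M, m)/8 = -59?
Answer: -37692624817453383/8765196679876 ≈ -4300.3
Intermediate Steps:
F(M, m) = -512 (F(M, m) = -40 + 8*(-59) = -40 - 472 = -512)
d(X) = 38/39 - 13/X (d(X) = -38*(-1/39) - 13/X = 38/39 - 13/X)
v = -103894637/24204 (v = (-12877 + 6002/(-16136))/3 = (-12877 + 6002*(-1/16136))/3 = (-12877 - 3001/8068)/3 = (⅓)*(-103894637/8068) = -103894637/24204 ≈ -4292.5)
((-16878 + d(93))/(2675 + F(-19, -105)) + 1/(-33651)) + v = ((-16878 + (38/39 - 13/93))/(2675 - 512) + 1/(-33651)) - 103894637/24204 = ((-16878 + (38/39 - 13*1/93))/2163 - 1/33651) - 103894637/24204 = ((-16878 + (38/39 - 13/93))*(1/2163) - 1/33651) - 103894637/24204 = ((-16878 + 1009/1209)*(1/2163) - 1/33651) - 103894637/24204 = (-20404493/1209*1/2163 - 1/33651) - 103894637/24204 = (-20404493/2615067 - 1/33651) - 103894637/24204 = -25430896630/3259245171 - 103894637/24204 = -37692624817453383/8765196679876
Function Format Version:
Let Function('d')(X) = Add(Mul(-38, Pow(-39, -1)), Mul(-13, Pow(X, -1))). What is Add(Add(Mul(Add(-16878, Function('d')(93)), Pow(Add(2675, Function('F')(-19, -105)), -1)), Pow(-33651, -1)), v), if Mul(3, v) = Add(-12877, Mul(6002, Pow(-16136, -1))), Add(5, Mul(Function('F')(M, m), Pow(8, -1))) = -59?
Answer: Rational(-37692624817453383, 8765196679876) ≈ -4300.3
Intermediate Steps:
Function('F')(M, m) = -512 (Function('F')(M, m) = Add(-40, Mul(8, -59)) = Add(-40, -472) = -512)
Function('d')(X) = Add(Rational(38, 39), Mul(-13, Pow(X, -1))) (Function('d')(X) = Add(Mul(-38, Rational(-1, 39)), Mul(-13, Pow(X, -1))) = Add(Rational(38, 39), Mul(-13, Pow(X, -1))))
v = Rational(-103894637, 24204) (v = Mul(Rational(1, 3), Add(-12877, Mul(6002, Pow(-16136, -1)))) = Mul(Rational(1, 3), Add(-12877, Mul(6002, Rational(-1, 16136)))) = Mul(Rational(1, 3), Add(-12877, Rational(-3001, 8068))) = Mul(Rational(1, 3), Rational(-103894637, 8068)) = Rational(-103894637, 24204) ≈ -4292.5)
Add(Add(Mul(Add(-16878, Function('d')(93)), Pow(Add(2675, Function('F')(-19, -105)), -1)), Pow(-33651, -1)), v) = Add(Add(Mul(Add(-16878, Add(Rational(38, 39), Mul(-13, Pow(93, -1)))), Pow(Add(2675, -512), -1)), Pow(-33651, -1)), Rational(-103894637, 24204)) = Add(Add(Mul(Add(-16878, Add(Rational(38, 39), Mul(-13, Rational(1, 93)))), Pow(2163, -1)), Rational(-1, 33651)), Rational(-103894637, 24204)) = Add(Add(Mul(Add(-16878, Add(Rational(38, 39), Rational(-13, 93))), Rational(1, 2163)), Rational(-1, 33651)), Rational(-103894637, 24204)) = Add(Add(Mul(Add(-16878, Rational(1009, 1209)), Rational(1, 2163)), Rational(-1, 33651)), Rational(-103894637, 24204)) = Add(Add(Mul(Rational(-20404493, 1209), Rational(1, 2163)), Rational(-1, 33651)), Rational(-103894637, 24204)) = Add(Add(Rational(-20404493, 2615067), Rational(-1, 33651)), Rational(-103894637, 24204)) = Add(Rational(-25430896630, 3259245171), Rational(-103894637, 24204)) = Rational(-37692624817453383, 8765196679876)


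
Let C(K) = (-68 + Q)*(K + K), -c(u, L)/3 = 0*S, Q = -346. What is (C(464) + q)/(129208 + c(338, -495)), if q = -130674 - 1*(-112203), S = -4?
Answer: -402663/129208 ≈ -3.1164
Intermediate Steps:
c(u, L) = 0 (c(u, L) = -0*(-4) = -3*0 = 0)
q = -18471 (q = -130674 + 112203 = -18471)
C(K) = -828*K (C(K) = (-68 - 346)*(K + K) = -828*K)
(C(464) + q)/(129208 + c(338, -495)) = (-828*464 - 18471)/(129208 + 0) = (-384192 - 18471)/129208 = -402663*1/129208 = -402663/129208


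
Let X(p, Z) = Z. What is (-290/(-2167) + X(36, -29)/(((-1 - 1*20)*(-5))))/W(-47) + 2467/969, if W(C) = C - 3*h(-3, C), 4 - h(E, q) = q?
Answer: 37432385939/14698761000 ≈ 2.5466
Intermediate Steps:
h(E, q) = 4 - q
W(C) = -12 + 4*C (W(C) = C - 3*(4 - C) = C + (-12 + 3*C) = -12 + 4*C)
(-290/(-2167) + X(36, -29)/(((-1 - 1*20)*(-5))))/W(-47) + 2467/969 = (-290/(-2167) - 29*(-1/(5*(-1 - 1*20))))/(-12 + 4*(-47)) + 2467/969 = (-290*(-1/2167) - 29*(-1/(5*(-1 - 20))))/(-12 - 188) + 2467*(1/969) = (290/2167 - 29/((-21*(-5))))/(-200) + 2467/969 = (290/2167 - 29/105)*(-1/200) + 2467/969 = -32393/227535*(-1/200) + 2467/969 = 32393/45507000 + 2467/969 = 37432385939/14698761000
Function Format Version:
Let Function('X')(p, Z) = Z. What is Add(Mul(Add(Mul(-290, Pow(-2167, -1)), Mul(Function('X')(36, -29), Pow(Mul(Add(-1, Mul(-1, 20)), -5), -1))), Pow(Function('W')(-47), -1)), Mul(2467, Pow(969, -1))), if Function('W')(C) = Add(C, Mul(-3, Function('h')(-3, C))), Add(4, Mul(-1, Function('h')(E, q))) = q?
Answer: Rational(37432385939, 14698761000) ≈ 2.5466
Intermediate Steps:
Function('h')(E, q) = Add(4, Mul(-1, q))
Function('W')(C) = Add(-12, Mul(4, C)) (Function('W')(C) = Add(C, Mul(-3, Add(4, Mul(-1, C)))) = Add(C, Add(-12, Mul(3, C))) = Add(-12, Mul(4, C)))
Add(Mul(Add(Mul(-290, Pow(-2167, -1)), Mul(Function('X')(36, -29), Pow(Mul(Add(-1, Mul(-1, 20)), -5), -1))), Pow(Function('W')(-47), -1)), Mul(2467, Pow(969, -1))) = Add(Mul(Add(Mul(-290, Pow(-2167, -1)), Mul(-29, Pow(Mul(Add(-1, Mul(-1, 20)), -5), -1))), Pow(Add(-12, Mul(4, -47)), -1)), Mul(2467, Pow(969, -1))) = Add(Mul(Add(Mul(-290, Rational(-1, 2167)), Mul(-29, Pow(Mul(Add(-1, -20), -5), -1))), Pow(Add(-12, -188), -1)), Mul(2467, Rational(1, 969))) = Add(Mul(Add(Rational(290, 2167), Mul(-29, Pow(Mul(-21, -5), -1))), Pow(-200, -1)), Rational(2467, 969)) = Add(Mul(Add(Rational(290, 2167), Mul(-29, Pow(105, -1))), Rational(-1, 200)), Rational(2467, 969)) = Add(Mul(Add(Rational(290, 2167), Mul(-29, Rational(1, 105))), Rational(-1, 200)), Rational(2467, 969)) = Add(Mul(Add(Rational(290, 2167), Rational(-29, 105)), Rational(-1, 200)), Rational(2467, 969)) = Add(Mul(Rational(-32393, 227535), Rational(-1, 200)), Rational(2467, 969)) = Add(Rational(32393, 45507000), Rational(2467, 969)) = Rational(37432385939, 14698761000)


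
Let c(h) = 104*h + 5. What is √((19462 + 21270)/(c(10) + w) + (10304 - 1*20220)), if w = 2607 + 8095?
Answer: 2*I*√1183261490/691 ≈ 99.562*I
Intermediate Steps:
w = 10702
c(h) = 5 + 104*h
√((19462 + 21270)/(c(10) + w) + (10304 - 1*20220)) = √((19462 + 21270)/((5 + 104*10) + 10702) + (10304 - 1*20220)) = √(40732/((5 + 1040) + 10702) + (10304 - 20220)) = √(40732/(1045 + 10702) - 9916) = √(40732/11747 - 9916) = √(40732*(1/11747) - 9916) = √(2396/691 - 9916) = √(-6849560/691) = 2*I*√1183261490/691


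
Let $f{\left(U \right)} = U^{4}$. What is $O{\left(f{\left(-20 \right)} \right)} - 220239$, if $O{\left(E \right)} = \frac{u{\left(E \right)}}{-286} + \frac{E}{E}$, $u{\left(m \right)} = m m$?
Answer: $- \frac{12831494034}{143} \approx -8.9731 \cdot 10^{7}$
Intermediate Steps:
$u{\left(m \right)} = m^{2}$
$O{\left(E \right)} = 1 - \frac{E^{2}}{286}$ ($O{\left(E \right)} = \frac{E^{2}}{-286} + \frac{E}{E} = E^{2} \left(- \frac{1}{286}\right) + 1 = - \frac{E^{2}}{286} + 1 = 1 - \frac{E^{2}}{286}$)
$O{\left(f{\left(-20 \right)} \right)} - 220239 = \left(1 - \frac{\left(\left(-20\right)^{4}\right)^{2}}{286}\right) - 220239 = \left(1 - \frac{160000^{2}}{286}\right) - 220239 = \left(1 - \frac{12800000000}{143}\right) - 220239 = - \frac{12799999857}{143} - 220239 = - \frac{12831494034}{143}$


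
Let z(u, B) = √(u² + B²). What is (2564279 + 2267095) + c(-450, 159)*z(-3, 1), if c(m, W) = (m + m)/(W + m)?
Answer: 4831374 + 300*√10/97 ≈ 4.8314e+6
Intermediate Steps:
c(m, W) = 2*m/(W + m) (c(m, W) = (2*m)/(W + m) = 2*m/(W + m))
z(u, B) = √(B² + u²)
(2564279 + 2267095) + c(-450, 159)*z(-3, 1) = (2564279 + 2267095) + (2*(-450)/(159 - 450))*√(1² + (-3)²) = 4831374 + (2*(-450)/(-291))*√(1 + 9) = 4831374 + (2*(-450)*(-1/291))*√10 = 4831374 + 300*√10/97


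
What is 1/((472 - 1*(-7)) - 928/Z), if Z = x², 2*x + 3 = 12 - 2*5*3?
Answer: 441/207527 ≈ 0.0021250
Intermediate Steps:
x = -21/2 (x = -3/2 + (12 - 2*5*3)/2 = -3/2 + (12 - 10*3)/2 = -3/2 + (12 - 30)/2 = -3/2 + (½)*(-18) = -3/2 - 9 = -21/2 ≈ -10.500)
Z = 441/4 (Z = (-21/2)² = 441/4 ≈ 110.25)
1/((472 - 1*(-7)) - 928/Z) = 1/((472 - 1*(-7)) - 928/441/4) = 1/((472 + 7) - 928*4/441) = 1/(479 - 3712/441) = 1/(207527/441) = 441/207527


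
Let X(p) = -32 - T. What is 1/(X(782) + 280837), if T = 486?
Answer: 1/280319 ≈ 3.5674e-6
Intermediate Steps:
X(p) = -518 (X(p) = -32 - 1*486 = -32 - 486 = -518)
1/(X(782) + 280837) = 1/(-518 + 280837) = 1/280319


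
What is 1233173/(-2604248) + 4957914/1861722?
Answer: 1769302052461/808064299176 ≈ 2.1896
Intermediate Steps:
1233173/(-2604248) + 4957914/1861722 = 1233173*(-1/2604248) + 4957914*(1/1861722) = -1233173/2604248 + 826319/310287 = 1769302052461/808064299176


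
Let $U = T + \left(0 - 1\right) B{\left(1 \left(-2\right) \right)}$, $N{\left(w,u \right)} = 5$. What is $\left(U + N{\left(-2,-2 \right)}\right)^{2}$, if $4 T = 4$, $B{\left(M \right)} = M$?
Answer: $64$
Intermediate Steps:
$T = 1$ ($T = \frac{1}{4} \cdot 4 = 1$)
$U = 3$ ($U = 1 + \left(0 - 1\right) 1 \left(-2\right) = 1 - -2 = 1 + 2 = 3$)
$\left(U + N{\left(-2,-2 \right)}\right)^{2} = \left(3 + 5\right)^{2} = 8^{2} = 64$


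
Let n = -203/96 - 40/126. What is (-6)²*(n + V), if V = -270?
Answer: -549223/56 ≈ -9807.5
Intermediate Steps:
n = -4903/2016 (n = -203*1/96 - 40*1/126 = -203/96 - 20/63 = -4903/2016 ≈ -2.4320)
(-6)²*(n + V) = (-6)²*(-4903/2016 - 270) = 36*(-549223/2016) = -549223/56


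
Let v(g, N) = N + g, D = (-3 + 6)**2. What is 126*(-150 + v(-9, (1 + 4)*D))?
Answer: -14364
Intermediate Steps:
D = 9 (D = 3**2 = 9)
126*(-150 + v(-9, (1 + 4)*D)) = 126*(-150 + ((1 + 4)*9 - 9)) = 126*(-150 + (5*9 - 9)) = 126*(-150 + (45 - 9)) = 126*(-150 + 36) = 126*(-114) = -14364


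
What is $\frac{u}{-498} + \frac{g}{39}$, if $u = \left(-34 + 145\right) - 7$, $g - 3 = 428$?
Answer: $\frac{11699}{1079} \approx 10.842$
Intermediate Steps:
$g = 431$ ($g = 3 + 428 = 431$)
$u = 104$ ($u = 111 - 7 = 104$)
$\frac{u}{-498} + \frac{g}{39} = \frac{104}{-498} + \frac{431}{39} = 104 \left(- \frac{1}{498}\right) + 431 \cdot \frac{1}{39} = - \frac{52}{249} + \frac{431}{39} = \frac{11699}{1079}$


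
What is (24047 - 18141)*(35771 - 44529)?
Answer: -51724748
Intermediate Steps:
(24047 - 18141)*(35771 - 44529) = 5906*(-8758) = -51724748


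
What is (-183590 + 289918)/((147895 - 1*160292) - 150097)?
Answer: -53164/81247 ≈ -0.65435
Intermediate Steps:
(-183590 + 289918)/((147895 - 1*160292) - 150097) = 106328/((147895 - 160292) - 150097) = 106328/(-12397 - 150097) = 106328/(-162494) = 106328*(-1/162494) = -53164/81247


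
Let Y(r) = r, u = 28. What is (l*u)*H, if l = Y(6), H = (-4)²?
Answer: 2688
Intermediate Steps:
H = 16
l = 6
(l*u)*H = (6*28)*16 = 168*16 = 2688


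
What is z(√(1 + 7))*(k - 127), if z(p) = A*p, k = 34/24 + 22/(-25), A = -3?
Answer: 37939*√2/50 ≈ 1073.1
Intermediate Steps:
k = 161/300 (k = 34*(1/24) + 22*(-1/25) = 17/12 - 22/25 = 161/300 ≈ 0.53667)
z(p) = -3*p
z(√(1 + 7))*(k - 127) = (-3*√(1 + 7))*(161/300 - 127) = -6*√2*(-37939/300) = 37939*√2/50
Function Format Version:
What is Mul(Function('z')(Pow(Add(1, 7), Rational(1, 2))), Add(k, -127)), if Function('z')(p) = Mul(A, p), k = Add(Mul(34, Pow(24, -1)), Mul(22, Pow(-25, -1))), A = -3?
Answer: Mul(Rational(37939, 50), Pow(2, Rational(1, 2))) ≈ 1073.1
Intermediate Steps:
k = Rational(161, 300) (k = Add(Mul(34, Rational(1, 24)), Mul(22, Rational(-1, 25))) = Add(Rational(17, 12), Rational(-22, 25)) = Rational(161, 300) ≈ 0.53667)
Function('z')(p) = Mul(-3, p)
Mul(Function('z')(Pow(Add(1, 7), Rational(1, 2))), Add(k, -127)) = Mul(Mul(-3, Pow(Add(1, 7), Rational(1, 2))), Add(Rational(161, 300), -127)) = Mul(Mul(-3, Pow(8, Rational(1, 2))), Rational(-37939, 300)) = Mul(Mul(-3, Mul(2, Pow(2, Rational(1, 2)))), Rational(-37939, 300)) = Mul(Mul(-6, Pow(2, Rational(1, 2))), Rational(-37939, 300)) = Mul(Rational(37939, 50), Pow(2, Rational(1, 2)))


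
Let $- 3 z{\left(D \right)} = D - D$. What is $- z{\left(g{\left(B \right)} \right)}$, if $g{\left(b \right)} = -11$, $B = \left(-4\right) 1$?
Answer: $0$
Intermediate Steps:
$B = -4$
$z{\left(D \right)} = 0$ ($z{\left(D \right)} = - \frac{D - D}{3} = \left(- \frac{1}{3}\right) 0 = 0$)
$- z{\left(g{\left(B \right)} \right)} = \left(-1\right) 0 = 0$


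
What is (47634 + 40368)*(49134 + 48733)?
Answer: 8612491734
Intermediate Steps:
(47634 + 40368)*(49134 + 48733) = 88002*97867 = 8612491734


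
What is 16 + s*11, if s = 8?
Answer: 104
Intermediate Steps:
16 + s*11 = 16 + 8*11 = 16 + 88 = 104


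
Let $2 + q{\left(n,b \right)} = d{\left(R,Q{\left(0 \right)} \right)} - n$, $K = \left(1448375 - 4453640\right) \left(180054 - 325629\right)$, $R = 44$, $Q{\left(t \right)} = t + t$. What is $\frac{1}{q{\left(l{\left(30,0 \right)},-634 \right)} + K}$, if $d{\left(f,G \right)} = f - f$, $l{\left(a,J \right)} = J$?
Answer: $\frac{1}{437491452373} \approx 2.2858 \cdot 10^{-12}$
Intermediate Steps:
$Q{\left(t \right)} = 2 t$
$K = 437491452375$ ($K = \left(-3005265\right) \left(-145575\right) = 437491452375$)
$d{\left(f,G \right)} = 0$
$q{\left(n,b \right)} = -2 - n$ ($q{\left(n,b \right)} = -2 + \left(0 - n\right) = -2 - n$)
$\frac{1}{q{\left(l{\left(30,0 \right)},-634 \right)} + K} = \frac{1}{\left(-2 - 0\right) + 437491452375} = \frac{1}{\left(-2 + 0\right) + 437491452375} = \frac{1}{-2 + 437491452375} = \frac{1}{437491452373}$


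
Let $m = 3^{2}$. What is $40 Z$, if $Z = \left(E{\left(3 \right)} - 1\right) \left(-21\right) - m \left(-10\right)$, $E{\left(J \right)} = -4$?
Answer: $7800$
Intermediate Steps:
$m = 9$
$Z = 195$ ($Z = \left(-4 - 1\right) \left(-21\right) - 9 \left(-10\right) = \left(-5\right) \left(-21\right) - -90 = 105 + 90 = 195$)
$40 Z = 40 \cdot 195 = 7800$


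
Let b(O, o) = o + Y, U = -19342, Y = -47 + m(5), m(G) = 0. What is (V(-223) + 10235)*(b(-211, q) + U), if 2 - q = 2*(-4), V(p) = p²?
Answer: -1162042356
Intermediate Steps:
Y = -47 (Y = -47 + 0 = -47)
q = 10 (q = 2 - 2*(-4) = 2 - 1*(-8) = 2 + 8 = 10)
b(O, o) = -47 + o (b(O, o) = o - 47 = -47 + o)
(V(-223) + 10235)*(b(-211, q) + U) = ((-223)² + 10235)*((-47 + 10) - 19342) = (49729 + 10235)*(-37 - 19342) = 59964*(-19379) = -1162042356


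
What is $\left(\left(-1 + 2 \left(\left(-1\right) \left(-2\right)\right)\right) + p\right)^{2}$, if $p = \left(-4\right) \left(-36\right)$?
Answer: $21609$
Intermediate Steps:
$p = 144$
$\left(\left(-1 + 2 \left(\left(-1\right) \left(-2\right)\right)\right) + p\right)^{2} = \left(\left(-1 + 2 \left(\left(-1\right) \left(-2\right)\right)\right) + 144\right)^{2} = \left(\left(-1 + 2 \cdot 2\right) + 144\right)^{2} = \left(\left(-1 + 4\right) + 144\right)^{2} = \left(3 + 144\right)^{2} = 147^{2} = 21609$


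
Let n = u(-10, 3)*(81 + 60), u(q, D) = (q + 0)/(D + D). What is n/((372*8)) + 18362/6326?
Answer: 26579351/9413088 ≈ 2.8237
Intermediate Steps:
u(q, D) = q/(2*D) (u(q, D) = q/((2*D)) = q*(1/(2*D)) = q/(2*D))
n = -235 (n = ((½)*(-10)/3)*(81 + 60) = ((½)*(-10)*(⅓))*141 = -5/3*141 = -235)
n/((372*8)) + 18362/6326 = -235/(372*8) + 18362/6326 = -235/2976 + 18362*(1/6326) = -235*1/2976 + 9181/3163 = -235/2976 + 9181/3163 = 26579351/9413088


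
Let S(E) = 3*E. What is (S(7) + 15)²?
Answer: 1296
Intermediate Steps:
(S(7) + 15)² = (3*7 + 15)² = (21 + 15)² = 36² = 1296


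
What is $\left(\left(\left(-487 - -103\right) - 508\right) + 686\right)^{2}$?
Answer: $42436$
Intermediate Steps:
$\left(\left(\left(-487 - -103\right) - 508\right) + 686\right)^{2} = \left(\left(\left(-487 + 103\right) - 508\right) + 686\right)^{2} = \left(\left(-384 - 508\right) + 686\right)^{2} = \left(-892 + 686\right)^{2} = \left(-206\right)^{2} = 42436$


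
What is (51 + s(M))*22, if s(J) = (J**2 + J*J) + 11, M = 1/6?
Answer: 12287/9 ≈ 1365.2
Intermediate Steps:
M = 1/6 (M = 1*(1/6) = 1/6 ≈ 0.16667)
s(J) = 11 + 2*J**2 (s(J) = (J**2 + J**2) + 11 = 2*J**2 + 11 = 11 + 2*J**2)
(51 + s(M))*22 = (51 + (11 + 2*(1/6)**2))*22 = (51 + (11 + 2*(1/36)))*22 = (51 + (11 + 1/18))*22 = (51 + 199/18)*22 = (1117/18)*22 = 12287/9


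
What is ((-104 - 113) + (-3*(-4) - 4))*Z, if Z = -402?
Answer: 84018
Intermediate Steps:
((-104 - 113) + (-3*(-4) - 4))*Z = ((-104 - 113) + (-3*(-4) - 4))*(-402) = (-217 + (12 - 4))*(-402) = (-217 + 8)*(-402) = -209*(-402) = 84018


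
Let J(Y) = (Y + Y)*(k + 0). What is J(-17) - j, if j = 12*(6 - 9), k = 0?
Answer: 36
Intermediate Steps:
J(Y) = 0 (J(Y) = (Y + Y)*(0 + 0) = (2*Y)*0 = 0)
j = -36 (j = 12*(-3) = -36)
J(-17) - j = 0 - 1*(-36) = 0 + 36 = 36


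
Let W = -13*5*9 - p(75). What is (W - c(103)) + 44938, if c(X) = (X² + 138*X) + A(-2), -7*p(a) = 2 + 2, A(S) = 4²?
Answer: 136602/7 ≈ 19515.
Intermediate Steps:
A(S) = 16
p(a) = -4/7 (p(a) = -(2 + 2)/7 = -⅐*4 = -4/7)
c(X) = 16 + X² + 138*X (c(X) = (X² + 138*X) + 16 = 16 + X² + 138*X)
W = -4091/7 (W = -13*5*9 - 1*(-4/7) = -65*9 + 4/7 = -585 + 4/7 = -4091/7 ≈ -584.43)
(W - c(103)) + 44938 = (-4091/7 - (16 + 103² + 138*103)) + 44938 = (-4091/7 - (16 + 10609 + 14214)) + 44938 = (-4091/7 - 1*24839) + 44938 = (-4091/7 - 24839) + 44938 = -177964/7 + 44938 = 136602/7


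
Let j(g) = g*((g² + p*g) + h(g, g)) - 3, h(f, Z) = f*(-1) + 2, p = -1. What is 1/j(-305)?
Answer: -1/28559288 ≈ -3.5015e-8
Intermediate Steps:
h(f, Z) = 2 - f (h(f, Z) = -f + 2 = 2 - f)
j(g) = -3 + g*(2 + g² - 2*g) (j(g) = g*((g² - g) + (2 - g)) - 3 = g*(2 + g² - 2*g) - 3 = -3 + g*(2 + g² - 2*g))
1/j(-305) = 1/(-3 + (-305)³ - 1*(-305)² - 1*(-305)*(-2 - 305)) = 1/(-3 - 28372625 - 1*93025 - 1*(-305)*(-307)) = 1/(-3 - 28372625 - 93025 - 93635) = 1/(-28559288) = -1/28559288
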